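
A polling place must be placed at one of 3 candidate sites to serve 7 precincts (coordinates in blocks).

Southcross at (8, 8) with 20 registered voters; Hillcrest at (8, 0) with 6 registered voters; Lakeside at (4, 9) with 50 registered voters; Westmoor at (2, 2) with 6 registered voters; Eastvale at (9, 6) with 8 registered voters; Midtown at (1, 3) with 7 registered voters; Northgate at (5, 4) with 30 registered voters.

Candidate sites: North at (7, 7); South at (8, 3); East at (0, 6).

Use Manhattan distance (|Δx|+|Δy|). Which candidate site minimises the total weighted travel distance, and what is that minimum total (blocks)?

North, total 642 blocks

Total weighted distance at each candidate:
  North (7, 7): total = 642
  South (8, 3): total = 861
  East (0, 6): total = 980
Minimum is at North with total 642 blocks.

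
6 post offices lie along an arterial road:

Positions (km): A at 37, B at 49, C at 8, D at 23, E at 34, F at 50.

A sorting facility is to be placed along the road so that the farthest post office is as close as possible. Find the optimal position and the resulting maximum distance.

The 1-center on a line is the midpoint of the two extreme points: leftmost at 8, rightmost at 50.
Optimal location = (8 + 50)/2 = 29; maximum distance = (50 − 8)/2 = 21.

location 29, max distance 21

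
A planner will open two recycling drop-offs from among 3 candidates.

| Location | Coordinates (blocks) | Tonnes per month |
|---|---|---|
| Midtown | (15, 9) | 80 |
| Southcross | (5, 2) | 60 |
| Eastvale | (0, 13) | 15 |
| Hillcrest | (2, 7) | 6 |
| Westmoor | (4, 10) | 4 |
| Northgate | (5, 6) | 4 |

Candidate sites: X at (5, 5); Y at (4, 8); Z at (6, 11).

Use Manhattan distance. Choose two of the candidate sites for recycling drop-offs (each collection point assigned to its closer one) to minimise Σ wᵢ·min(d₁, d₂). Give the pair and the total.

{X, Z}, total 1226

Evaluate every pair (each demand assigned to the nearer of the two):
  {X, Z}: total = 1226
  {X, Y}: total = 1305
  {Y, Z}: total = 1458
Best pair: {X, Z} with total 1226.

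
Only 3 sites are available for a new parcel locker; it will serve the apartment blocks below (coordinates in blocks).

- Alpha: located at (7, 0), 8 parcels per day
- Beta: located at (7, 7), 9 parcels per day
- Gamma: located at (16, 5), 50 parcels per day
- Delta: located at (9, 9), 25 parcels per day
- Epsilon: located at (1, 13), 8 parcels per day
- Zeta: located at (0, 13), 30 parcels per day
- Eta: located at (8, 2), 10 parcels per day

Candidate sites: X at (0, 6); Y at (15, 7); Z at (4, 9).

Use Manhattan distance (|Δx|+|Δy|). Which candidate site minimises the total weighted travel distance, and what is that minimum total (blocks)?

Y, total 1452 blocks

Total weighted distance at each candidate:
  X (0, 6): total = 1720
  Y (15, 7): total = 1452
  Z (4, 9): total = 1472
Minimum is at Y with total 1452 blocks.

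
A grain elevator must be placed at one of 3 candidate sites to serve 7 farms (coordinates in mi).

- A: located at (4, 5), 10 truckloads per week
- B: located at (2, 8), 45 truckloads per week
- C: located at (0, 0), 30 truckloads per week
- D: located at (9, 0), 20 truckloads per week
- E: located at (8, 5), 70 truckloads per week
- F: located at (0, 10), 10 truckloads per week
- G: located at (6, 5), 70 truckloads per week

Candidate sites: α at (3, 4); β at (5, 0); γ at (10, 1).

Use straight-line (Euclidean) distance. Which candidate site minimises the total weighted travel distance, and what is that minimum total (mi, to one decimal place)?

α, total 1139.3 mi

Total weighted distance at each candidate:
  α (3, 4): total = 1139.3
  β (5, 0): total = 1542.4
  γ (10, 1): total = 1723.8
Minimum is at α with total 1139.3 mi.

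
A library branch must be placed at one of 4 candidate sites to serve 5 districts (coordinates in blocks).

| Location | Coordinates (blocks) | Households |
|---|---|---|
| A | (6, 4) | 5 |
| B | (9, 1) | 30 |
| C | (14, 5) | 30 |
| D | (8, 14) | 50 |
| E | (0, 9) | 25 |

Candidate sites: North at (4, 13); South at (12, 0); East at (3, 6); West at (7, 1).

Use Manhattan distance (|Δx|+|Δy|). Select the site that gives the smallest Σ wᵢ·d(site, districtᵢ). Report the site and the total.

Total weighted distance at each candidate:
  North (4, 13): total = 1555
  South (12, 0): total = 1805
  East (3, 6): total = 1515
  West (7, 1): total = 1485
Minimum is at West with total 1485 blocks.

West, total 1485 blocks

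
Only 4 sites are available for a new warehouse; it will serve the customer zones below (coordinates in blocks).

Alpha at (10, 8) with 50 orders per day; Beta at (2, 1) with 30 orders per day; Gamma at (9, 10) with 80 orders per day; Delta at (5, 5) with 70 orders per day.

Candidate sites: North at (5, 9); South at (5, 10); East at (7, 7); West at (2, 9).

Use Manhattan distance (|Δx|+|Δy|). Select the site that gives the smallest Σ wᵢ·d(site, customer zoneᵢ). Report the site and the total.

Total weighted distance at each candidate:
  North (5, 9): total = 1310
  South (5, 10): total = 1380
  East (7, 7): total = 1210
  West (2, 9): total = 1820
Minimum is at East with total 1210 blocks.

East, total 1210 blocks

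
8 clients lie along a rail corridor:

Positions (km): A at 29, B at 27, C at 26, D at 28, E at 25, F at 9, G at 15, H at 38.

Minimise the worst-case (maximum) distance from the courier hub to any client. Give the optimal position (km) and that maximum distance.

location 23.5, max distance 14.5

The 1-center on a line is the midpoint of the two extreme points: leftmost at 9, rightmost at 38.
Optimal location = (9 + 38)/2 = 23.5; maximum distance = (38 − 9)/2 = 14.5.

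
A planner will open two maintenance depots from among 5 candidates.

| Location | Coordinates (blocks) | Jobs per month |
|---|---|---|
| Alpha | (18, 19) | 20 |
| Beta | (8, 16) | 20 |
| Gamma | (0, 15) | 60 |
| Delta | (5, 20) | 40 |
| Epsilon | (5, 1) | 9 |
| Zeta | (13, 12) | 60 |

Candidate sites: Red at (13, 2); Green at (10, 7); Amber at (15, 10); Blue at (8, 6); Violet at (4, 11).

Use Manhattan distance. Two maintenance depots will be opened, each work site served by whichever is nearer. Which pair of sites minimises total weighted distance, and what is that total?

{Amber, Violet}, total 1639

Evaluate every pair (each demand assigned to the nearer of the two):
  {Amber, Violet}: total = 1639
  {Green, Violet}: total = 2039
  {Blue, Violet}: total = 2172
  {Red, Violet}: total = 2181
  {Amber, Blue}: total = 2452
  {Green, Amber}: total = 2599
  {Red, Amber}: total = 2821
  {Green, Blue}: total = 2852
  {Red, Green}: total = 2981
  {Red, Blue}: total = 3012
Best pair: {Amber, Violet} with total 1639.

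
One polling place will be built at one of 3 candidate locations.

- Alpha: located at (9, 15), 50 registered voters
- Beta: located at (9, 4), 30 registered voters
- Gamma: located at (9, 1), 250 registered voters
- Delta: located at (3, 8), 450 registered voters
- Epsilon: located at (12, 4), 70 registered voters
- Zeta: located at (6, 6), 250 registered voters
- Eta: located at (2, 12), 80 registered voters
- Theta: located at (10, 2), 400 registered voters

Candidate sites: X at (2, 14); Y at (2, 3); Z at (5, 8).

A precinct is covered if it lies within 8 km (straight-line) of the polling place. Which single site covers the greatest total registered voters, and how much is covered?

Coverage radius r = 8 km; a point is covered iff (Δx)²+(Δy)² ≤ 8² = 64.
  X (2, 14): covers {Alpha, Delta, Eta} → 580
  Y (2, 3): covers {Beta, Gamma, Delta, Zeta} → 980
  Z (5, 8): covers {Beta, Delta, Zeta, Eta, Theta} → 1210
Maximum coverage at Z: 1210 registered voters.

Z, covering 1210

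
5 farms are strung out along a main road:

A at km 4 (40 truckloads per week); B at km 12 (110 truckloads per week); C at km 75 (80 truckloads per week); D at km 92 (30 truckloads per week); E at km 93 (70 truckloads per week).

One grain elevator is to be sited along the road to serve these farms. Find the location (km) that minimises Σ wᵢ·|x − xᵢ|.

x = 75

For a sum of weighted absolute distances on a line, the optimum is the weighted median (not the mean). Total weight W = 330; half-weight = 165.
Sort by position and accumulate weight:
  km 4 (A, w=40) → cum 40
  km 12 (B, w=110) → cum 150
  km 75 (C, w=80) → cum 230  ≥ 165 → median here
  km 92 (D, w=30) → cum 260
  km 93 (E, w=70) → cum 330
Optimal location: km 75.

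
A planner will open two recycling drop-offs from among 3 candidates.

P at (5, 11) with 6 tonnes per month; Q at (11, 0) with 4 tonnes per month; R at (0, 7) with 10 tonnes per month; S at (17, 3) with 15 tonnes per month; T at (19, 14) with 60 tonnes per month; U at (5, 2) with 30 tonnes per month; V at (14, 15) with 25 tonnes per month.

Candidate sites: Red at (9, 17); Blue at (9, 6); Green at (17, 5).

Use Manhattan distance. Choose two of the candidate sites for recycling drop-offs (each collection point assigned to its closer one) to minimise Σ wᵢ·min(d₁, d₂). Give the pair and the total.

Evaluate every pair (each demand assigned to the nearer of the two):
  {Blue, Green}: total = 1441
  {Red, Blue}: total = 1546
  {Red, Green}: total = 1609
Best pair: {Blue, Green} with total 1441.

{Blue, Green}, total 1441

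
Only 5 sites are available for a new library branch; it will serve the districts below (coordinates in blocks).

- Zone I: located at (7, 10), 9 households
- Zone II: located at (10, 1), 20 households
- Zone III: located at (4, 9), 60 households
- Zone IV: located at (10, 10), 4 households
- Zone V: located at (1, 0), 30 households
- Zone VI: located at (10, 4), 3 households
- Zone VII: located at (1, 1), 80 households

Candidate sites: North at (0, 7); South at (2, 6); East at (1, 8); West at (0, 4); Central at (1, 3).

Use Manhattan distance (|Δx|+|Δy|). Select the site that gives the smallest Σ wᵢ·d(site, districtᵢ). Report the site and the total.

Total weighted distance at each candidate:
  North (0, 7): total = 1661
  South (2, 6): total = 1409
  East (1, 8): total = 1515
  West (0, 4): total = 1481
  Central (1, 3): total = 1221
Minimum is at Central with total 1221 blocks.

Central, total 1221 blocks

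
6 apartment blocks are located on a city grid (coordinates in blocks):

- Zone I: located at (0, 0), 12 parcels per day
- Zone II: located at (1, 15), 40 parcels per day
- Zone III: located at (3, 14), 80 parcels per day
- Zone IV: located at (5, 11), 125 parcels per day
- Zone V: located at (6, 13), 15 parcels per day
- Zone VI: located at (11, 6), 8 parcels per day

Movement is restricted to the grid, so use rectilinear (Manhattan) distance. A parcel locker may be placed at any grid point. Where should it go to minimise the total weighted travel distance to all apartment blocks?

(5, 11)

Manhattan distance separates: Σwᵢ(|x−xᵢ|+|y−yᵢ|) = Σwᵢ|x−xᵢ| + Σwᵢ|y−yᵢ|, so x and y are optimised independently as 1-D weighted medians.
Total weight W = 280; half = 140.
x-coordinate, sorted with cumulative weight:
  x=0 (Zone I, w=12) cum 12
  x=1 (Zone II, w=40) cum 52
  x=3 (Zone III, w=80) cum 132
  x=5 (Zone IV, w=125) cum 257  ← median
  x=6 (Zone V, w=15) cum 272
  x=11 (Zone VI, w=8) cum 280
⇒ x* = 5
y-coordinate, sorted with cumulative weight:
  y=0 (Zone I, w=12) cum 12
  y=6 (Zone VI, w=8) cum 20
  y=11 (Zone IV, w=125) cum 145  ← median
  y=13 (Zone V, w=15) cum 160
  y=14 (Zone III, w=80) cum 240
  y=15 (Zone II, w=40) cum 280
⇒ y* = 11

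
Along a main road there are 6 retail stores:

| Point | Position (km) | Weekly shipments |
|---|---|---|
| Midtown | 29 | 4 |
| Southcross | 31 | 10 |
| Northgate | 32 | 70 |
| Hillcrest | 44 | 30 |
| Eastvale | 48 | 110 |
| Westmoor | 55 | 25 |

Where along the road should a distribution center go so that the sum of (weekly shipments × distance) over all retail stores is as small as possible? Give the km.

For a sum of weighted absolute distances on a line, the optimum is the weighted median (not the mean). Total weight W = 249; half-weight = 124.5.
Sort by position and accumulate weight:
  km 29 (Midtown, w=4) → cum 4
  km 31 (Southcross, w=10) → cum 14
  km 32 (Northgate, w=70) → cum 84
  km 44 (Hillcrest, w=30) → cum 114
  km 48 (Eastvale, w=110) → cum 224  ≥ 124.5 → median here
  km 55 (Westmoor, w=25) → cum 249
Optimal location: km 48.

x = 48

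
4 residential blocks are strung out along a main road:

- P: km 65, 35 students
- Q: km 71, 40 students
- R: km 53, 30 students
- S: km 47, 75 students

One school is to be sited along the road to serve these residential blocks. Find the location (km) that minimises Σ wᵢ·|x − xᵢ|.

x = 53

For a sum of weighted absolute distances on a line, the optimum is the weighted median (not the mean). Total weight W = 180; half-weight = 90.
Sort by position and accumulate weight:
  km 47 (S, w=75) → cum 75
  km 53 (R, w=30) → cum 105  ≥ 90 → median here
  km 65 (P, w=35) → cum 140
  km 71 (Q, w=40) → cum 180
Optimal location: km 53.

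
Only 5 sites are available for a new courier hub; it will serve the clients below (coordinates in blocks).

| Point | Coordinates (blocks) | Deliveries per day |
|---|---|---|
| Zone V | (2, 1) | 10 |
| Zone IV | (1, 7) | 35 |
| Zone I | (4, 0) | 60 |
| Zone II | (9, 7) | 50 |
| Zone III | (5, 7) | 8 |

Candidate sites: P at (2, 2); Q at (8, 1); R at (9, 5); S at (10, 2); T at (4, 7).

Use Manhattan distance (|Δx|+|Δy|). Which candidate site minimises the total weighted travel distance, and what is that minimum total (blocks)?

T, total 863 blocks

Total weighted distance at each candidate:
  P (2, 2): total = 1124
  Q (8, 1): total = 1237
  R (9, 5): total = 1208
  S (10, 2): total = 1440
  T (4, 7): total = 863
Minimum is at T with total 863 blocks.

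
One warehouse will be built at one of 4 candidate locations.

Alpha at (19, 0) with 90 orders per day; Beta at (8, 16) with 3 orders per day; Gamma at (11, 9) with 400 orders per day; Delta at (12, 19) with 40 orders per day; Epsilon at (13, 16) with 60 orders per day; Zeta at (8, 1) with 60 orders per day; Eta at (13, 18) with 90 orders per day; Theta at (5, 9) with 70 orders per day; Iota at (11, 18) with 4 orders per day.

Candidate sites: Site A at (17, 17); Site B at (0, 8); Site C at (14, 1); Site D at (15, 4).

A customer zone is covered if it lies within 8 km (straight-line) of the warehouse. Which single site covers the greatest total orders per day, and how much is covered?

Site D, covering 550

Coverage radius r = 8 km; a point is covered iff (Δx)²+(Δy)² ≤ 8² = 64.
  Site A (17, 17): covers {Delta, Epsilon, Eta, Iota} → 194
  Site B (0, 8): covers {Theta} → 70
  Site C (14, 1): covers {Alpha, Zeta} → 150
  Site D (15, 4): covers {Alpha, Gamma, Zeta} → 550
Maximum coverage at Site D: 550 orders per day.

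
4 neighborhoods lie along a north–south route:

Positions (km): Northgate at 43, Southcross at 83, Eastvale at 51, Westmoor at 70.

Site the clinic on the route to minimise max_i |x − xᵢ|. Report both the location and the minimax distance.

The 1-center on a line is the midpoint of the two extreme points: leftmost at 43, rightmost at 83.
Optimal location = (43 + 83)/2 = 63; maximum distance = (83 − 43)/2 = 20.

location 63, max distance 20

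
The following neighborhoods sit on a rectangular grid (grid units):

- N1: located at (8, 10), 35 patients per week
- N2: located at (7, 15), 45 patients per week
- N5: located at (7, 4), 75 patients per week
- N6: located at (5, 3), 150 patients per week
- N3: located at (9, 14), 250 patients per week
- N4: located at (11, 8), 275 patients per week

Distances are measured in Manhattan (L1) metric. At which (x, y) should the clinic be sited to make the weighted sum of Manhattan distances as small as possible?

Manhattan distance separates: Σwᵢ(|x−xᵢ|+|y−yᵢ|) = Σwᵢ|x−xᵢ| + Σwᵢ|y−yᵢ|, so x and y are optimised independently as 1-D weighted medians.
Total weight W = 830; half = 415.
x-coordinate, sorted with cumulative weight:
  x=5 (N6, w=150) cum 150
  x=7 (N2, w=45) cum 195
  x=7 (N5, w=75) cum 270
  x=8 (N1, w=35) cum 305
  x=9 (N3, w=250) cum 555  ← median
  x=11 (N4, w=275) cum 830
⇒ x* = 9
y-coordinate, sorted with cumulative weight:
  y=3 (N6, w=150) cum 150
  y=4 (N5, w=75) cum 225
  y=8 (N4, w=275) cum 500  ← median
  y=10 (N1, w=35) cum 535
  y=14 (N3, w=250) cum 785
  y=15 (N2, w=45) cum 830
⇒ y* = 8

(9, 8)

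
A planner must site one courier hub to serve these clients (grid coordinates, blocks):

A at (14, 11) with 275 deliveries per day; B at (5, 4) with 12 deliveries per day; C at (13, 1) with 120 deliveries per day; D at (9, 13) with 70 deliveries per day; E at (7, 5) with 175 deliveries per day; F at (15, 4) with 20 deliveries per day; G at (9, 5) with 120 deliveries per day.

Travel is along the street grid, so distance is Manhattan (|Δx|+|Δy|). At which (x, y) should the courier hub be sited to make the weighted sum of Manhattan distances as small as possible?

Manhattan distance separates: Σwᵢ(|x−xᵢ|+|y−yᵢ|) = Σwᵢ|x−xᵢ| + Σwᵢ|y−yᵢ|, so x and y are optimised independently as 1-D weighted medians.
Total weight W = 792; half = 396.
x-coordinate, sorted with cumulative weight:
  x=5 (B, w=12) cum 12
  x=7 (E, w=175) cum 187
  x=9 (D, w=70) cum 257
  x=9 (G, w=120) cum 377
  x=13 (C, w=120) cum 497  ← median
  x=14 (A, w=275) cum 772
  x=15 (F, w=20) cum 792
⇒ x* = 13
y-coordinate, sorted with cumulative weight:
  y=1 (C, w=120) cum 120
  y=4 (B, w=12) cum 132
  y=4 (F, w=20) cum 152
  y=5 (E, w=175) cum 327
  y=5 (G, w=120) cum 447  ← median
  y=11 (A, w=275) cum 722
  y=13 (D, w=70) cum 792
⇒ y* = 5

(13, 5)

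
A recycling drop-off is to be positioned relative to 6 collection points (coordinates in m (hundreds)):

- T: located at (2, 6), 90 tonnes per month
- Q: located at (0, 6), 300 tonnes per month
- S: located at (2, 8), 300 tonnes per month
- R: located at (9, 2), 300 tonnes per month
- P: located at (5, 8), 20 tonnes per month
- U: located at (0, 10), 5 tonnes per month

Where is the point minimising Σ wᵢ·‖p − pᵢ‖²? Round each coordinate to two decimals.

(3.53, 5.47)

The minimiser of Σwᵢ‖p−pᵢ‖² is the weighted centroid p* = (Σwᵢpᵢ)/(Σwᵢ).
Σwᵢ = 1015.
Σwᵢxᵢ = 90·2 + 300·0 + 300·2 + 300·9 + 20·5 + 5·0 = 3580.
Σwᵢyᵢ = 90·6 + 300·6 + 300·8 + 300·2 + 20·8 + 5·10 = 5550.
x* = 3580/1015 = 3.53, y* = 5550/1015 = 5.47.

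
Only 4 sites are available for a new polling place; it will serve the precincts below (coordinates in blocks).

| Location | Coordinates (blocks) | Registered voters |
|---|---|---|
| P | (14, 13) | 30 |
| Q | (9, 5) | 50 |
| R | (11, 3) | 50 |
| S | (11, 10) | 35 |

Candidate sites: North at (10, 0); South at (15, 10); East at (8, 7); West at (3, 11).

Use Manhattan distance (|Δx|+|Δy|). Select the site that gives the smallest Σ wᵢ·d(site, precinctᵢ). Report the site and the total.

Total weighted distance at each candidate:
  North (10, 0): total = 1395
  South (15, 10): total = 1360
  East (8, 7): total = 1070
  West (3, 11): total = 2105
Minimum is at East with total 1070 blocks.

East, total 1070 blocks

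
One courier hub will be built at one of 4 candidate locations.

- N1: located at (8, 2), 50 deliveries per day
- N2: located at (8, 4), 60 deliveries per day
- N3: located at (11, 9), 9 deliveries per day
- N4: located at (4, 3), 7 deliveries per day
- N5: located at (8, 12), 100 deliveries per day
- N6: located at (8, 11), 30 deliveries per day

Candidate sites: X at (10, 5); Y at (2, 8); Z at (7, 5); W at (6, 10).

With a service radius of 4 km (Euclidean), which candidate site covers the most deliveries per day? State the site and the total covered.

Coverage radius r = 4 km; a point is covered iff (Δx)²+(Δy)² ≤ 4² = 16.
  X (10, 5): covers {N1, N2} → 110
  Y (2, 8): covers {none} → 0
  Z (7, 5): covers {N1, N2, N4} → 117
  W (6, 10): covers {N5, N6} → 130
Maximum coverage at W: 130 deliveries per day.

W, covering 130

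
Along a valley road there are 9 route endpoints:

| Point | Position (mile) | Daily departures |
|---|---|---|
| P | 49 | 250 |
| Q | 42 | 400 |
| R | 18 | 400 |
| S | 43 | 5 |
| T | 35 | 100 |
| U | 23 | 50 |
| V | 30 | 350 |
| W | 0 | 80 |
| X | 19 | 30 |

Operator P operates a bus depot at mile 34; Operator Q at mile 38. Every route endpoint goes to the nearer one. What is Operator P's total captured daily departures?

The indifferent point is the midpoint (34+38)/2 = 36; route endpoints left of it (closer to Operator P at 34) go to Operator P, those right go to Operator Q.
  W at 0 (w=80) → Operator P
  R at 18 (w=400) → Operator P
  X at 19 (w=30) → Operator P
  U at 23 (w=50) → Operator P
  V at 30 (w=350) → Operator P
  T at 35 (w=100) → Operator P
  Q at 42 (w=400) → Operator Q
  S at 43 (w=5) → Operator Q
  P at 49 (w=250) → Operator Q
Operator P captures 1010; Operator Q captures 655.

1010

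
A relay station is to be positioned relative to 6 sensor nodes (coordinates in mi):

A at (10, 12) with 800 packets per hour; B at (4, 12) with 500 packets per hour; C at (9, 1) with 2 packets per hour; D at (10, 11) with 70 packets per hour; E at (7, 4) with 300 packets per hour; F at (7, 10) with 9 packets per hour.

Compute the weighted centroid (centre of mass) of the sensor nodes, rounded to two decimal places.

The minimiser of Σwᵢ‖p−pᵢ‖² is the weighted centroid p* = (Σwᵢpᵢ)/(Σwᵢ).
Σwᵢ = 1681.
Σwᵢxᵢ = 800·10 + 500·4 + 2·9 + 70·10 + 300·7 + 9·7 = 12881.
Σwᵢyᵢ = 800·12 + 500·12 + 2·1 + 70·11 + 300·4 + 9·10 = 17662.
x* = 12881/1681 = 7.66, y* = 17662/1681 = 10.51.

(7.66, 10.51)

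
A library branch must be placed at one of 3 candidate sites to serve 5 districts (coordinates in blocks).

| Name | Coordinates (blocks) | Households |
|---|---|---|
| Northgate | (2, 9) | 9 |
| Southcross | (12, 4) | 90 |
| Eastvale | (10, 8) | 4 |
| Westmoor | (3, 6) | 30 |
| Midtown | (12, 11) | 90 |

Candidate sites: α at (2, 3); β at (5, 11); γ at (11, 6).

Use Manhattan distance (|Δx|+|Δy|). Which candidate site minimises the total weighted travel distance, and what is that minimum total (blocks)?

Total weighted distance at each candidate:
  α (2, 3): total = 2836
  β (5, 11): total = 2177
  γ (11, 6): total = 1170
Minimum is at γ with total 1170 blocks.

γ, total 1170 blocks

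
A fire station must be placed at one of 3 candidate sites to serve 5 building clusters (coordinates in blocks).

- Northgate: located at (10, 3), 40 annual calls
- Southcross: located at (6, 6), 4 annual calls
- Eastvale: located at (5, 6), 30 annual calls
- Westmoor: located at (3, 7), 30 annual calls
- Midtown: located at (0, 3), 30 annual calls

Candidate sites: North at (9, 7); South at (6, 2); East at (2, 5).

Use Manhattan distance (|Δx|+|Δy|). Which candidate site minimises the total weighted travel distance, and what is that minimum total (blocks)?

East, total 750 blocks

Total weighted distance at each candidate:
  North (9, 7): total = 936
  South (6, 2): total = 816
  East (2, 5): total = 750
Minimum is at East with total 750 blocks.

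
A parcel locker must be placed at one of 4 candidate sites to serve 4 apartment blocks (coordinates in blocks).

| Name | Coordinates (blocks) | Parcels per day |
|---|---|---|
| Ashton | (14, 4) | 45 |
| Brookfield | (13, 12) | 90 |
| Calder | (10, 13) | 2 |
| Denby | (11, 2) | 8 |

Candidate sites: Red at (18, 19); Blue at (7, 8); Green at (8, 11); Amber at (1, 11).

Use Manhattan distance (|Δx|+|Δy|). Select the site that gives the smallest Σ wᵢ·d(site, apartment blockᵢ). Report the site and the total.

Green, total 1229 blocks

Total weighted distance at each candidate:
  Red (18, 19): total = 2155
  Blue (7, 8): total = 1491
  Green (8, 11): total = 1229
  Amber (1, 11): total = 2244
Minimum is at Green with total 1229 blocks.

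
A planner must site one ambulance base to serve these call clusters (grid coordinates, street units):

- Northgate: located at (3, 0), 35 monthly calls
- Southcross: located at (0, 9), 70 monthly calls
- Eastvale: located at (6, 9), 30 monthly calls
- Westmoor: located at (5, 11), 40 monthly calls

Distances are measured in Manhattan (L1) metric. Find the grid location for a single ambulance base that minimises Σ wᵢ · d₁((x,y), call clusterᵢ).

(3, 9)

Manhattan distance separates: Σwᵢ(|x−xᵢ|+|y−yᵢ|) = Σwᵢ|x−xᵢ| + Σwᵢ|y−yᵢ|, so x and y are optimised independently as 1-D weighted medians.
Total weight W = 175; half = 87.5.
x-coordinate, sorted with cumulative weight:
  x=0 (Southcross, w=70) cum 70
  x=3 (Northgate, w=35) cum 105  ← median
  x=5 (Westmoor, w=40) cum 145
  x=6 (Eastvale, w=30) cum 175
⇒ x* = 3
y-coordinate, sorted with cumulative weight:
  y=0 (Northgate, w=35) cum 35
  y=9 (Southcross, w=70) cum 105  ← median
  y=9 (Eastvale, w=30) cum 135
  y=11 (Westmoor, w=40) cum 175
⇒ y* = 9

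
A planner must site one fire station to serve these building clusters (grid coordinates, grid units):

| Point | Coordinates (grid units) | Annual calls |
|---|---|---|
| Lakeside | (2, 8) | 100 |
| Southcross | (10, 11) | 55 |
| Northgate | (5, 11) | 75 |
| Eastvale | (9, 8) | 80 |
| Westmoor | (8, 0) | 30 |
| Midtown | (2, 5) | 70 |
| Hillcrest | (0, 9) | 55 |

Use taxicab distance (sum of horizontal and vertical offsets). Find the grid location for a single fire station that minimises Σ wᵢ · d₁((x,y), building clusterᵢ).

Manhattan distance separates: Σwᵢ(|x−xᵢ|+|y−yᵢ|) = Σwᵢ|x−xᵢ| + Σwᵢ|y−yᵢ|, so x and y are optimised independently as 1-D weighted medians.
Total weight W = 465; half = 232.5.
x-coordinate, sorted with cumulative weight:
  x=0 (Hillcrest, w=55) cum 55
  x=2 (Lakeside, w=100) cum 155
  x=2 (Midtown, w=70) cum 225
  x=5 (Northgate, w=75) cum 300  ← median
  x=8 (Westmoor, w=30) cum 330
  x=9 (Eastvale, w=80) cum 410
  x=10 (Southcross, w=55) cum 465
⇒ x* = 5
y-coordinate, sorted with cumulative weight:
  y=0 (Westmoor, w=30) cum 30
  y=5 (Midtown, w=70) cum 100
  y=8 (Lakeside, w=100) cum 200
  y=8 (Eastvale, w=80) cum 280  ← median
  y=9 (Hillcrest, w=55) cum 335
  y=11 (Southcross, w=55) cum 390
  y=11 (Northgate, w=75) cum 465
⇒ y* = 8

(5, 8)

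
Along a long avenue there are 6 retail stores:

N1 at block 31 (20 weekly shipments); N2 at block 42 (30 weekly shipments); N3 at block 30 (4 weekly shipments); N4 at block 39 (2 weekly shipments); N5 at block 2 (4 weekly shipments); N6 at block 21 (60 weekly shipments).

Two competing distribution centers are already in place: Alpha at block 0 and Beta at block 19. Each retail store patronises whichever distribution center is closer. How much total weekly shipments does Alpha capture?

The indifferent point is the midpoint (0+19)/2 = 9.5; retail stores left of it (closer to Alpha at 0) go to Alpha, those right go to Beta.
  N5 at 2 (w=4) → Alpha
  N6 at 21 (w=60) → Beta
  N3 at 30 (w=4) → Beta
  N1 at 31 (w=20) → Beta
  N4 at 39 (w=2) → Beta
  N2 at 42 (w=30) → Beta
Alpha captures 4; Beta captures 116.

4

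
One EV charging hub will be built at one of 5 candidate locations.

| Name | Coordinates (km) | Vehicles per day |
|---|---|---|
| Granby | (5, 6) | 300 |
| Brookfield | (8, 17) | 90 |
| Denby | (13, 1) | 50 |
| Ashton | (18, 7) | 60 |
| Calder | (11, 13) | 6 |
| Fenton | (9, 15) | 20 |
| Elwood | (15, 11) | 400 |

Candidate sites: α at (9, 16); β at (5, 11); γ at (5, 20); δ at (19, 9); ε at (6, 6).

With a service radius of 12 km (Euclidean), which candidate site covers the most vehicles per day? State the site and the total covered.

ε, covering 866

Coverage radius r = 12 km; a point is covered iff (Δx)²+(Δy)² ≤ 12² = 144.
  α (9, 16): covers {Granby, Brookfield, Calder, Fenton, Elwood} → 816
  β (5, 11): covers {Granby, Brookfield, Calder, Fenton, Elwood} → 816
  γ (5, 20): covers {Brookfield, Calder, Fenton} → 116
  δ (19, 9): covers {Denby, Ashton, Calder, Fenton, Elwood} → 536
  ε (6, 6): covers {Granby, Brookfield, Denby, Calder, Fenton, Elwood} → 866
Maximum coverage at ε: 866 vehicles per day.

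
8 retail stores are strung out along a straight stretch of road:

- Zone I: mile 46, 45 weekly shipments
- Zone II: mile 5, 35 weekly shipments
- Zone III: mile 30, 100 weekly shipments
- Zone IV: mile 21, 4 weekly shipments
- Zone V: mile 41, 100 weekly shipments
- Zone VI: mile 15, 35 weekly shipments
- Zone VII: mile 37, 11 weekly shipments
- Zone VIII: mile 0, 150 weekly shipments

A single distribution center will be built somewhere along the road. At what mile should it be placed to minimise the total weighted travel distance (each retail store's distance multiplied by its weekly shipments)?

For a sum of weighted absolute distances on a line, the optimum is the weighted median (not the mean). Total weight W = 480; half-weight = 240.
Sort by position and accumulate weight:
  mile 0 (Zone VIII, w=150) → cum 150
  mile 5 (Zone II, w=35) → cum 185
  mile 15 (Zone VI, w=35) → cum 220
  mile 21 (Zone IV, w=4) → cum 224
  mile 30 (Zone III, w=100) → cum 324  ≥ 240 → median here
  mile 37 (Zone VII, w=11) → cum 335
  mile 41 (Zone V, w=100) → cum 435
  mile 46 (Zone I, w=45) → cum 480
Optimal location: mile 30.

x = 30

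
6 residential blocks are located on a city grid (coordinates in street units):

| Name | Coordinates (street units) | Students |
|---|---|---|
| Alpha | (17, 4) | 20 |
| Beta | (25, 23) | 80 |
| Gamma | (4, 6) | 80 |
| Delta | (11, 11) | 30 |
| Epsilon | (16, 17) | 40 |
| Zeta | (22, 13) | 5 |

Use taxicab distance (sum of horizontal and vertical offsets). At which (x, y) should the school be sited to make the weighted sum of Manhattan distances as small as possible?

(16, 11)

Manhattan distance separates: Σwᵢ(|x−xᵢ|+|y−yᵢ|) = Σwᵢ|x−xᵢ| + Σwᵢ|y−yᵢ|, so x and y are optimised independently as 1-D weighted medians.
Total weight W = 255; half = 127.5.
x-coordinate, sorted with cumulative weight:
  x=4 (Gamma, w=80) cum 80
  x=11 (Delta, w=30) cum 110
  x=16 (Epsilon, w=40) cum 150  ← median
  x=17 (Alpha, w=20) cum 170
  x=22 (Zeta, w=5) cum 175
  x=25 (Beta, w=80) cum 255
⇒ x* = 16
y-coordinate, sorted with cumulative weight:
  y=4 (Alpha, w=20) cum 20
  y=6 (Gamma, w=80) cum 100
  y=11 (Delta, w=30) cum 130  ← median
  y=13 (Zeta, w=5) cum 135
  y=17 (Epsilon, w=40) cum 175
  y=23 (Beta, w=80) cum 255
⇒ y* = 11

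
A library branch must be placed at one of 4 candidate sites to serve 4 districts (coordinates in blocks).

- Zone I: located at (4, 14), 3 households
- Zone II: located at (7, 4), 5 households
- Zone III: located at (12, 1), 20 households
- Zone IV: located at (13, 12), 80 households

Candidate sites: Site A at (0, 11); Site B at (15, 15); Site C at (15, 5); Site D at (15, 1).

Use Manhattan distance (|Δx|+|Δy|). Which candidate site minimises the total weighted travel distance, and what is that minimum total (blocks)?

Total weighted distance at each candidate:
  Site A (0, 11): total = 1651
  Site B (15, 15): total = 871
  Site C (15, 5): total = 965
  Site D (15, 1): total = 1227
Minimum is at Site B with total 871 blocks.

Site B, total 871 blocks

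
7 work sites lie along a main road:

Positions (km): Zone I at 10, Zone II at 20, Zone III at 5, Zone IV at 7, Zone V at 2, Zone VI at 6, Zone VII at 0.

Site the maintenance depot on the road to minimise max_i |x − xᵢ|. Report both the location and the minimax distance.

location 10, max distance 10

The 1-center on a line is the midpoint of the two extreme points: leftmost at 0, rightmost at 20.
Optimal location = (0 + 20)/2 = 10; maximum distance = (20 − 0)/2 = 10.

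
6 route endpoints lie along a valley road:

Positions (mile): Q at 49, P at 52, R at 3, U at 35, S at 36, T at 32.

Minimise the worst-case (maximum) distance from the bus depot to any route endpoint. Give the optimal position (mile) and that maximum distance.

location 27.5, max distance 24.5

The 1-center on a line is the midpoint of the two extreme points: leftmost at 3, rightmost at 52.
Optimal location = (3 + 52)/2 = 27.5; maximum distance = (52 − 3)/2 = 24.5.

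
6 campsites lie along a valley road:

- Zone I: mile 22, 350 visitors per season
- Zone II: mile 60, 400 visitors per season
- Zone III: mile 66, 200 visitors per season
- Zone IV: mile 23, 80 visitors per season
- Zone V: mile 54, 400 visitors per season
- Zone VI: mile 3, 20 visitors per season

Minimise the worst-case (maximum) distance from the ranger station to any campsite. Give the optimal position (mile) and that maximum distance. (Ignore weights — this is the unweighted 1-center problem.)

location 34.5, max distance 31.5

The 1-center on a line is the midpoint of the two extreme points: leftmost at 3, rightmost at 66.
Optimal location = (3 + 66)/2 = 34.5; maximum distance = (66 − 3)/2 = 31.5.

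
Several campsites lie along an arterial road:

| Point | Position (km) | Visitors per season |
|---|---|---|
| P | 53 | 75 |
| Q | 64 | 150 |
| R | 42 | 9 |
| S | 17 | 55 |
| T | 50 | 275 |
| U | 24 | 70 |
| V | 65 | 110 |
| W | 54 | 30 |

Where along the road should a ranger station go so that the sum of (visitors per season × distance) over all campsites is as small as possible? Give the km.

For a sum of weighted absolute distances on a line, the optimum is the weighted median (not the mean). Total weight W = 774; half-weight = 387.
Sort by position and accumulate weight:
  km 17 (S, w=55) → cum 55
  km 24 (U, w=70) → cum 125
  km 42 (R, w=9) → cum 134
  km 50 (T, w=275) → cum 409  ≥ 387 → median here
  km 53 (P, w=75) → cum 484
  km 54 (W, w=30) → cum 514
  km 64 (Q, w=150) → cum 664
  km 65 (V, w=110) → cum 774
Optimal location: km 50.

x = 50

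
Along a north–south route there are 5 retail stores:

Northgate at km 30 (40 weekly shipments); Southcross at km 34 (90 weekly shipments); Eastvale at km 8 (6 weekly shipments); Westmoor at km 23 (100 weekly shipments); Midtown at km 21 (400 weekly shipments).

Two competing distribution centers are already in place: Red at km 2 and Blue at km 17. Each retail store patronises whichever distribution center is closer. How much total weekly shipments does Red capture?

The indifferent point is the midpoint (2+17)/2 = 9.5; retail stores left of it (closer to Red at 2) go to Red, those right go to Blue.
  Eastvale at 8 (w=6) → Red
  Midtown at 21 (w=400) → Blue
  Westmoor at 23 (w=100) → Blue
  Northgate at 30 (w=40) → Blue
  Southcross at 34 (w=90) → Blue
Red captures 6; Blue captures 630.

6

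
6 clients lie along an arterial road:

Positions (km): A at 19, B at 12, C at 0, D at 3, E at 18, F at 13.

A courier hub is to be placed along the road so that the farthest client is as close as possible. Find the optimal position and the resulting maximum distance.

location 9.5, max distance 9.5

The 1-center on a line is the midpoint of the two extreme points: leftmost at 0, rightmost at 19.
Optimal location = (0 + 19)/2 = 9.5; maximum distance = (19 − 0)/2 = 9.5.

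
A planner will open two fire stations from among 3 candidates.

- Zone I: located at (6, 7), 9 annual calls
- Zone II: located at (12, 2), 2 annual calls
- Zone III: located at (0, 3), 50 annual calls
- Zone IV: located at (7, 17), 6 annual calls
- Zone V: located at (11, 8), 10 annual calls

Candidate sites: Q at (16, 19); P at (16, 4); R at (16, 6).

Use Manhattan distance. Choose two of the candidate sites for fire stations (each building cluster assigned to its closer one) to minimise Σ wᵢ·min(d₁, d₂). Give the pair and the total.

Evaluate every pair (each demand assigned to the nearer of the two):
  {Q, P}: total = 1135
  {P, R}: total = 1151
  {Q, R}: total = 1201
Best pair: {Q, P} with total 1135.

{Q, P}, total 1135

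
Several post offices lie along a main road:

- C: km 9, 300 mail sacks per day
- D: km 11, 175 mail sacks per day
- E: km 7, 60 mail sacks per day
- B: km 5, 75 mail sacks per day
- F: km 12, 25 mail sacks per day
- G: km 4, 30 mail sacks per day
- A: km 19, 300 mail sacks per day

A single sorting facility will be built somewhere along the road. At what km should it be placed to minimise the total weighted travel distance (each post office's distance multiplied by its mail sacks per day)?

x = 11

For a sum of weighted absolute distances on a line, the optimum is the weighted median (not the mean). Total weight W = 965; half-weight = 482.5.
Sort by position and accumulate weight:
  km 4 (G, w=30) → cum 30
  km 5 (B, w=75) → cum 105
  km 7 (E, w=60) → cum 165
  km 9 (C, w=300) → cum 465
  km 11 (D, w=175) → cum 640  ≥ 482.5 → median here
  km 12 (F, w=25) → cum 665
  km 19 (A, w=300) → cum 965
Optimal location: km 11.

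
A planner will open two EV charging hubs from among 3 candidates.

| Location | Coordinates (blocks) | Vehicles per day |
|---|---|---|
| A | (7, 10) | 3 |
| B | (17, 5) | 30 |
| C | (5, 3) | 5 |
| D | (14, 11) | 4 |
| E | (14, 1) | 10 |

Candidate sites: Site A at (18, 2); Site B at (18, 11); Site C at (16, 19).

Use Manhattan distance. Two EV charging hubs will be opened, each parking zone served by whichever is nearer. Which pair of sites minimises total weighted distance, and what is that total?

{Site A, Site B}, total 292

Evaluate every pair (each demand assigned to the nearer of the two):
  {Site A, Site B}: total = 292
  {Site A, Site C}: total = 334
  {Site B, Site C}: total = 507
Best pair: {Site A, Site B} with total 292.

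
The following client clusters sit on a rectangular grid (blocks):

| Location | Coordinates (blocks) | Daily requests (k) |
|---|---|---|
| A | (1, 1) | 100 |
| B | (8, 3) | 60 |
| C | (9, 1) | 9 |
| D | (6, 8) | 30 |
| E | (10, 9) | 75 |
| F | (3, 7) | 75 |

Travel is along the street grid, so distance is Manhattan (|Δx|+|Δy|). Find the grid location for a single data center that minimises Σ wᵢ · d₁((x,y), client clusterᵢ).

(3, 7)

Manhattan distance separates: Σwᵢ(|x−xᵢ|+|y−yᵢ|) = Σwᵢ|x−xᵢ| + Σwᵢ|y−yᵢ|, so x and y are optimised independently as 1-D weighted medians.
Total weight W = 349; half = 174.5.
x-coordinate, sorted with cumulative weight:
  x=1 (A, w=100) cum 100
  x=3 (F, w=75) cum 175  ← median
  x=6 (D, w=30) cum 205
  x=8 (B, w=60) cum 265
  x=9 (C, w=9) cum 274
  x=10 (E, w=75) cum 349
⇒ x* = 3
y-coordinate, sorted with cumulative weight:
  y=1 (A, w=100) cum 100
  y=1 (C, w=9) cum 109
  y=3 (B, w=60) cum 169
  y=7 (F, w=75) cum 244  ← median
  y=8 (D, w=30) cum 274
  y=9 (E, w=75) cum 349
⇒ y* = 7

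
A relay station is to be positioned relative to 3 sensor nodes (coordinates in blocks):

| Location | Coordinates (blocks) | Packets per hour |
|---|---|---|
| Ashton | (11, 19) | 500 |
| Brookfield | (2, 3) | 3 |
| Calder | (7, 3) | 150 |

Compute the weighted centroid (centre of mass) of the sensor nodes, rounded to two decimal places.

The minimiser of Σwᵢ‖p−pᵢ‖² is the weighted centroid p* = (Σwᵢpᵢ)/(Σwᵢ).
Σwᵢ = 653.
Σwᵢxᵢ = 500·11 + 3·2 + 150·7 = 6556.
Σwᵢyᵢ = 500·19 + 3·3 + 150·3 = 9959.
x* = 6556/653 = 10.04, y* = 9959/653 = 15.25.

(10.04, 15.25)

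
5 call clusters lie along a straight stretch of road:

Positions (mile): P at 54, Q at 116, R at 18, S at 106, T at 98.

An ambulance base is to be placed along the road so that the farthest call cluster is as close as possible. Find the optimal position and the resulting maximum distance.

The 1-center on a line is the midpoint of the two extreme points: leftmost at 18, rightmost at 116.
Optimal location = (18 + 116)/2 = 67; maximum distance = (116 − 18)/2 = 49.

location 67, max distance 49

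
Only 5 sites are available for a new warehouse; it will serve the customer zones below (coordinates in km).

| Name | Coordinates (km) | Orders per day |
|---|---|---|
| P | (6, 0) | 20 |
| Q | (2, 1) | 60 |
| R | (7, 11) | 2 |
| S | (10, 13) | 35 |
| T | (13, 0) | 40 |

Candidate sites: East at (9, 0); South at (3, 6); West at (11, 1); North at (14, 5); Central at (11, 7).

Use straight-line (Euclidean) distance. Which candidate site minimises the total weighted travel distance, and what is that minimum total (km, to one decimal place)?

Total weighted distance at each candidate:
  East (9, 0): total = 1123.0
  South (3, 6): total = 1265.9
  West (11, 1): total = 1174.4
  North (14, 5): total = 1483.1
  Central (11, 7): total = 1336.5
Minimum is at East with total 1123.0 km.

East, total 1123.0 km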